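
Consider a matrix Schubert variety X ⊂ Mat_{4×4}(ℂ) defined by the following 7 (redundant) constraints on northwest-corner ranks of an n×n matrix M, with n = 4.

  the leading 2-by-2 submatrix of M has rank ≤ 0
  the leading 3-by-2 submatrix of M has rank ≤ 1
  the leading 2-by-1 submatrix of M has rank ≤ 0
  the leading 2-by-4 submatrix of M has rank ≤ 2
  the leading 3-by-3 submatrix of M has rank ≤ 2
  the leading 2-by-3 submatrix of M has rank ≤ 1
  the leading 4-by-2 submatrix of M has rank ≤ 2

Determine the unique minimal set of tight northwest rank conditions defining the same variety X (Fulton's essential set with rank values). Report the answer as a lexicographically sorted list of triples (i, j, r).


Computing R[i][j] = min implied NW-rank bound (n=4, 7 conditions):

  0  0  1  1
  0  0  1  2
  1  1  2  3
  1  2  3  4

so w = (3, 4, 1, 2).

Rothe diagram D(w) (4 cells), 1 SE-corner (essential condition):

[(2, 2, 0)]


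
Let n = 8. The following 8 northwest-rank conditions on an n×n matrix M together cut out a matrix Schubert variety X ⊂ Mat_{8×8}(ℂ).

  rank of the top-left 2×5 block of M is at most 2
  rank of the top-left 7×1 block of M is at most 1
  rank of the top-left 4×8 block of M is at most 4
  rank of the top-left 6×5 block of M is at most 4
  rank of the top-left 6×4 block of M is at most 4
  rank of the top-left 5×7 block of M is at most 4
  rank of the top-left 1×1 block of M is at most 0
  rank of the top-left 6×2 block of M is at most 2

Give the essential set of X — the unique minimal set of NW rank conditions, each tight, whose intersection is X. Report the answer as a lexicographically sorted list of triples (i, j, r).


Recovering R(i,j) via the rank-extension bound from the 8 conditions:

  row 1: 0 1 1 1 1 1 1 1
  row 2: 1 2 2 2 2 2 2 2
  row 3: 1 2 3 3 3 3 3 3
  row 4: 1 2 3 4 4 4 4 4
  row 5: 1 2 3 4 4 4 4 5
  row 6: 1 2 3 4 4 5 5 6
  row 7: 1 2 3 4 5 6 6 7
  row 8: 1 2 3 4 5 6 7 8

hence w(1..8) = (2, 1, 3, 4, 8, 6, 5, 7).

Rothe diagram D(w) (5 cells), 3 SE-corners (essential conditions):

[(1, 1, 0), (5, 7, 4), (6, 5, 4)]


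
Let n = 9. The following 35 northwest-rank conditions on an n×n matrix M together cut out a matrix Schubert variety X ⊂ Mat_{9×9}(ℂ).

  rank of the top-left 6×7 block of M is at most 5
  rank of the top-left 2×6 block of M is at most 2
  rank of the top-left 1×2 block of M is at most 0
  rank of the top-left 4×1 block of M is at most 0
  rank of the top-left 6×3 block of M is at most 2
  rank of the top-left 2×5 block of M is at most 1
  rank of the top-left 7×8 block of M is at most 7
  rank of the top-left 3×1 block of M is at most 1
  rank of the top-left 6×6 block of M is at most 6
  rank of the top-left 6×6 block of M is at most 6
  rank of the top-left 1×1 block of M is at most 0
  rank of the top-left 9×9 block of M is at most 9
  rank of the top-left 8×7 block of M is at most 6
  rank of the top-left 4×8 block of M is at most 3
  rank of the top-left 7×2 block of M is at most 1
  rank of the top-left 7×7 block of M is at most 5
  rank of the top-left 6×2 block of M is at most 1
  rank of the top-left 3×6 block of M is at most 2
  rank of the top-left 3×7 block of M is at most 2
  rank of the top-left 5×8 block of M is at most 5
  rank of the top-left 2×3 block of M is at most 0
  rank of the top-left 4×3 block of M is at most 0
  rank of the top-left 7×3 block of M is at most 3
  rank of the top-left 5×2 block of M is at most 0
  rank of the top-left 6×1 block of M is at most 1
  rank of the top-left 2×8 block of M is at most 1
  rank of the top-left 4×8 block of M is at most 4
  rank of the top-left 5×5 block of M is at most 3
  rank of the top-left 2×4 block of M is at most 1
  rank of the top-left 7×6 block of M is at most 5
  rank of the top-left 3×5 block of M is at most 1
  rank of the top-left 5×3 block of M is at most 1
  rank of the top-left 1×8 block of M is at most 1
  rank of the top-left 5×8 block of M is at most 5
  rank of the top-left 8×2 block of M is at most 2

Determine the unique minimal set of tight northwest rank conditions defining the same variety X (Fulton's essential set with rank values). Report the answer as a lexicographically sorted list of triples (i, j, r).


Computing R[i][j] = min implied NW-rank bound (n=9, 35 conditions):

  R[1]: 0, 0, 0, 1, 1, 1, 1, 1, 1
  R[2]: 0, 0, 0, 1, 1, 1, 1, 1, 2
  R[3]: 0, 0, 0, 1, 1, 2, 2, 2, 3
  R[4]: 0, 0, 0, 1, 2, 3, 3, 3, 4
  R[5]: 0, 0, 1, 2, 3, 4, 4, 4, 5
  R[6]: 1, 1, 2, 3, 4, 5, 5, 5, 6
  R[7]: 1, 1, 2, 3, 4, 5, 5, 6, 7
  R[8]: 1, 2, 3, 4, 5, 6, 6, 7, 8
  R[9]: 1, 2, 3, 4, 5, 6, 7, 8, 9

hence w(1..9) = (4, 9, 6, 5, 3, 1, 8, 2, 7).

6 SE-corners of the 21-cell Rothe diagram give Ess(w):

[(2, 8, 1), (3, 5, 1), (4, 3, 0), (5, 2, 0), (7, 2, 1), (7, 7, 5)]


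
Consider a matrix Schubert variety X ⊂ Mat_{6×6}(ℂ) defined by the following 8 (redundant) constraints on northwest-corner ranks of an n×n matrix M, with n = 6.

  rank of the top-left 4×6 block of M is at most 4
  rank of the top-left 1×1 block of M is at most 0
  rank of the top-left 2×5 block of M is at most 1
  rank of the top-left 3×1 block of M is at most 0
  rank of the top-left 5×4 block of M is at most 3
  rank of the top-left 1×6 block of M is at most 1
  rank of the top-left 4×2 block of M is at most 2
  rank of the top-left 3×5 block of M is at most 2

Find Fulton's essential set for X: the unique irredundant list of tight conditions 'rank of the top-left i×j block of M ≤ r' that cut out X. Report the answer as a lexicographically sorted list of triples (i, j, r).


Rank table r_w(6×6) implied by the 8 constraints:

  i=1: 0, 1, 1, 1, 1, 1
  i=2: 0, 1, 1, 1, 1, 2
  i=3: 0, 1, 2, 2, 2, 3
  i=4: 1, 2, 3, 3, 3, 4
  i=5: 1, 2, 3, 3, 4, 5
  i=6: 1, 2, 3, 4, 5, 6

the unique w with this rank table is (2, 6, 3, 1, 5, 4).

Fulton essential set (3 of the 7 Rothe cells):

[(2, 5, 1), (3, 1, 0), (5, 4, 3)]


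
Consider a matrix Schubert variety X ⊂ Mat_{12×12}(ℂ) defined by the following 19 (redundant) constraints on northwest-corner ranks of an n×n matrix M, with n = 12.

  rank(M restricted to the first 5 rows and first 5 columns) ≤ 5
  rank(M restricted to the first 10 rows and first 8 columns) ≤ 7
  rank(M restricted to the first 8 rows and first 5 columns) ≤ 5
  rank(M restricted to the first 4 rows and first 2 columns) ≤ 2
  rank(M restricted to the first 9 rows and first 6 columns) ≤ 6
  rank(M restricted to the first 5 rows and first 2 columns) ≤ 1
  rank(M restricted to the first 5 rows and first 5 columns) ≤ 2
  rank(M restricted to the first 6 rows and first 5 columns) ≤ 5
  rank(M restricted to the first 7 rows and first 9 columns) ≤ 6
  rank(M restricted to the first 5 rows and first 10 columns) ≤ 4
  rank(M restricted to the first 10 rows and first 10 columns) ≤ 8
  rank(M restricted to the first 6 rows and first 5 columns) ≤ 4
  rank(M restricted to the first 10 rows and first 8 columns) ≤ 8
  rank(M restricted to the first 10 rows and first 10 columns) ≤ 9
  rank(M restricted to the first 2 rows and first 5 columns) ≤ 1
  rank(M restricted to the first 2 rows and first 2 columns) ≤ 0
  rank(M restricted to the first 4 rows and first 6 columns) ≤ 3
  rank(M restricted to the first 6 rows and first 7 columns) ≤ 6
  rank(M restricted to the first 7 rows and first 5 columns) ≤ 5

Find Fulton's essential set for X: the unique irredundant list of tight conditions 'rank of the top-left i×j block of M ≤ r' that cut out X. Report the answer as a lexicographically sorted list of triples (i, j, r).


Rank table r_w(12×12) implied by the 19 constraints:

  row 1: 0, 0, 1, 1, 1, 1, 1, 1, 1, 1, 1, 1
  row 2: 0, 0, 1, 1, 1, 2, 2, 2, 2, 2, 2, 2
  row 3: 1, 1, 2, 2, 2, 3, 3, 3, 3, 3, 3, 3
  row 4: 1, 1, 2, 2, 2, 3, 4, 4, 4, 4, 4, 4
  row 5: 1, 1, 2, 2, 2, 3, 4, 4, 4, 4, 5, 5
  row 6: 1, 2, 3, 3, 3, 4, 5, 5, 5, 5, 6, 6
  row 7: 1, 2, 3, 4, 4, 5, 6, 6, 6, 6, 7, 7
  row 8: 1, 2, 3, 4, 5, 6, 7, 7, 7, 7, 8, 8
  row 9: 1, 2, 3, 4, 5, 6, 7, 7, 8, 8, 9, 9
  row 10: 1, 2, 3, 4, 5, 6, 7, 7, 8, 8, 9, 10
  row 11: 1, 2, 3, 4, 5, 6, 7, 8, 9, 9, 10, 11
  row 12: 1, 2, 3, 4, 5, 6, 7, 8, 9, 10, 11, 12

giving w = (3, 6, 1, 7, 11, 2, 4, 5, 9, 12, 8, 10) via Δ²R.

7 SE-corners of the 18-cell Rothe diagram give Ess(w):

[(2, 2, 0), (2, 5, 1), (5, 2, 1), (5, 5, 2), (5, 10, 4), (10, 8, 7), (10, 10, 8)]


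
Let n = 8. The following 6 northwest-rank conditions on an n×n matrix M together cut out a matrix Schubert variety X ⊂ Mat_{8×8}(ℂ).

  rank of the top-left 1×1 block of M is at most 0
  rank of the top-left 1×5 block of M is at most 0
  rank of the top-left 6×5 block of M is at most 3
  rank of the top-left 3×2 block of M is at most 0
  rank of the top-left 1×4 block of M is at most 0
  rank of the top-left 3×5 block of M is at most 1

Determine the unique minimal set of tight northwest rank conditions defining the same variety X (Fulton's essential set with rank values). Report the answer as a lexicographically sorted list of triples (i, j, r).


Propagating the 6 rank bounds to every northwest block:

  row 1: 0 0 0 0 0 1 1 1
  row 2: 0 0 1 1 1 2 2 2
  row 3: 0 0 1 1 1 2 3 3
  row 4: 1 1 2 2 2 3 4 4
  row 5: 1 2 3 3 3 4 5 5
  row 6: 1 2 3 3 3 4 5 6
  row 7: 1 2 3 4 4 5 6 7
  row 8: 1 2 3 4 5 6 7 8

the unique w with this rank table is (6, 3, 7, 1, 2, 8, 4, 5).

Fulton essential set (4 of the 13 Rothe cells):

[(1, 5, 0), (3, 2, 0), (3, 5, 1), (6, 5, 3)]


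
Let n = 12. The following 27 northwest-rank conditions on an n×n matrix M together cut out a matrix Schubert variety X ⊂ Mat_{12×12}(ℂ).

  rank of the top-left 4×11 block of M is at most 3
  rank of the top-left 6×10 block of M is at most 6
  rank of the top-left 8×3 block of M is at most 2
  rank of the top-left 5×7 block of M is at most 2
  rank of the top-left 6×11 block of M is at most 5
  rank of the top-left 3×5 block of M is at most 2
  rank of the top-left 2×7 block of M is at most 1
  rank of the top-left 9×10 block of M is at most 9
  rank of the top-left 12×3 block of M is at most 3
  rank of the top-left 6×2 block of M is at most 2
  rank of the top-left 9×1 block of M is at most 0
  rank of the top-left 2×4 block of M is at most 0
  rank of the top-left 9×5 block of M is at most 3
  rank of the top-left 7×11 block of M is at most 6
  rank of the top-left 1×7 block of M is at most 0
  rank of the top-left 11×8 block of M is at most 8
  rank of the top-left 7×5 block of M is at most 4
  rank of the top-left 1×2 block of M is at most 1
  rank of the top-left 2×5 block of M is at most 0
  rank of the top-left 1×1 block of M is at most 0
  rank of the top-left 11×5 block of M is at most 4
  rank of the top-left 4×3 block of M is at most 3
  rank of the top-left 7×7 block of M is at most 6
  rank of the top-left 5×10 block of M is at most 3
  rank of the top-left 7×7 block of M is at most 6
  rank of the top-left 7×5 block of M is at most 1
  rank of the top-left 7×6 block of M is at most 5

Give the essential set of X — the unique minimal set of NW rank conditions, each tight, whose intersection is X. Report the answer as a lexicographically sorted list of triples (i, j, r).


Reconstructing r_w from the 27 given conditions:

  R[1]: 0 | 0 | 0 | 0 | 0 | 0 | 0 | 1 | 1 | 1 | 1 | 1
  R[2]: 0 | 0 | 0 | 0 | 0 | 1 | 1 | 2 | 2 | 2 | 2 | 2
  R[3]: 0 | 1 | 1 | 1 | 1 | 2 | 2 | 3 | 3 | 3 | 3 | 3
  R[4]: 0 | 1 | 1 | 1 | 1 | 2 | 2 | 3 | 3 | 3 | 3 | 4
  R[5]: 0 | 1 | 1 | 1 | 1 | 2 | 2 | 3 | 3 | 3 | 4 | 5
  R[6]: 0 | 1 | 1 | 1 | 1 | 2 | 3 | 4 | 4 | 4 | 5 | 6
  R[7]: 0 | 1 | 1 | 1 | 1 | 2 | 3 | 4 | 5 | 5 | 6 | 7
  R[8]: 0 | 1 | 2 | 2 | 2 | 3 | 4 | 5 | 6 | 6 | 7 | 8
  R[9]: 0 | 1 | 2 | 3 | 3 | 4 | 5 | 6 | 7 | 7 | 8 | 9
  R[10]: 1 | 2 | 3 | 4 | 4 | 5 | 6 | 7 | 8 | 8 | 9 | 10
  R[11]: 1 | 2 | 3 | 4 | 4 | 5 | 6 | 7 | 8 | 9 | 10 | 11
  R[12]: 1 | 2 | 3 | 4 | 5 | 6 | 7 | 8 | 9 | 10 | 11 | 12

so w = (8, 6, 2, 12, 11, 7, 9, 3, 4, 1, 10, 5).

Rothe diagram D(w) (39 cells), 8 SE-corners (essential conditions):

[(1, 7, 0), (2, 5, 0), (4, 11, 3), (5, 7, 2), (5, 10, 3), (7, 5, 1), (9, 1, 0), (11, 5, 4)]


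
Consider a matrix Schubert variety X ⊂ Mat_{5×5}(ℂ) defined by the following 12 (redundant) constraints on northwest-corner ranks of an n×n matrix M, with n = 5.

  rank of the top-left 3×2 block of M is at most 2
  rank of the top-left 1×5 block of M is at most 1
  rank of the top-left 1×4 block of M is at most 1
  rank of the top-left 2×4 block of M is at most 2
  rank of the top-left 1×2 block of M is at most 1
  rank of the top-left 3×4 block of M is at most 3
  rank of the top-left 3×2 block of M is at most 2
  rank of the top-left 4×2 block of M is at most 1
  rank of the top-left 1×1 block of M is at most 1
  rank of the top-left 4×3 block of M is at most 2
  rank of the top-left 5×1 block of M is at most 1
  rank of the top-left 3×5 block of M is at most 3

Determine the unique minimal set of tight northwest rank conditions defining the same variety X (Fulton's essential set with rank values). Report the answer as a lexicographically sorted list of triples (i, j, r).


Recovering R(i,j) via the rank-extension bound from the 12 conditions:

  1 | 1 | 1 | 1 | 1
  1 | 1 | 2 | 2 | 2
  1 | 1 | 2 | 3 | 3
  1 | 1 | 2 | 3 | 4
  1 | 2 | 3 | 4 | 5

second differences of R give the permutation w = (1, 3, 4, 5, 2).

ℓ(w)=3; the 1 essential cell (i,j,r):

[(4, 2, 1)]


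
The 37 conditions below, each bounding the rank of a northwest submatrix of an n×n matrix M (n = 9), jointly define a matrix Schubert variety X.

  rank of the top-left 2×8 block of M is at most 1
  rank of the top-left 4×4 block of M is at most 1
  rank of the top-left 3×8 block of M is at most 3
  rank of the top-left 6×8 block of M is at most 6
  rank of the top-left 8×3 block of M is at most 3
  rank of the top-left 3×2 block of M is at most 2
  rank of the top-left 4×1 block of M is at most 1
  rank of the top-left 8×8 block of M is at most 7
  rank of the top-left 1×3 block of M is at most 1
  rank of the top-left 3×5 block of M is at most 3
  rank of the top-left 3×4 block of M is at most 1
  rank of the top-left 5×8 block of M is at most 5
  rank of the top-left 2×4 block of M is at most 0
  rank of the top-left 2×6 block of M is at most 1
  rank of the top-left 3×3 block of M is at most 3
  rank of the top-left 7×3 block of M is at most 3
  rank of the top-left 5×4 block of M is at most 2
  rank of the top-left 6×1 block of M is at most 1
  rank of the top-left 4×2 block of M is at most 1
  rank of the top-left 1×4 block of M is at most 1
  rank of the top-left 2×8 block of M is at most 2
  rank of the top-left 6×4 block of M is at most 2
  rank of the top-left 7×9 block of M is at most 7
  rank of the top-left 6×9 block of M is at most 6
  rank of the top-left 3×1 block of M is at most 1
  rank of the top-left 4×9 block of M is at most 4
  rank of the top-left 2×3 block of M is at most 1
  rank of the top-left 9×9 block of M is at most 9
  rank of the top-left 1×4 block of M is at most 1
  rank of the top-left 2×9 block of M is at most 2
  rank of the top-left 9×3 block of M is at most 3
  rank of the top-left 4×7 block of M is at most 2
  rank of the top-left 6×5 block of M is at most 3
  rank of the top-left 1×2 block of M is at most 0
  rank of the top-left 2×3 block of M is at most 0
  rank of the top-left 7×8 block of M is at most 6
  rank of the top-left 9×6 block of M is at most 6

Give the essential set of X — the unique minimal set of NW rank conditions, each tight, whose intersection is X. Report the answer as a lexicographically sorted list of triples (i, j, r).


Reconstructing r_w from the 37 given conditions:

  0 0 0 0 1 1 1 1 1
  0 0 0 0 1 1 1 1 2
  1 1 1 1 2 2 2 2 3
  1 1 1 1 2 2 2 3 4
  1 2 2 2 3 3 3 4 5
  1 2 2 2 3 4 4 5 6
  1 2 3 3 4 5 5 6 7
  1 2 3 4 5 6 6 7 8
  1 2 3 4 5 6 7 8 9

second differences of R give the permutation w = (5, 9, 1, 8, 2, 6, 3, 4, 7).

Fulton essential set (5 of the 18 Rothe cells):

[(2, 4, 0), (2, 8, 1), (4, 4, 1), (4, 7, 2), (6, 4, 2)]


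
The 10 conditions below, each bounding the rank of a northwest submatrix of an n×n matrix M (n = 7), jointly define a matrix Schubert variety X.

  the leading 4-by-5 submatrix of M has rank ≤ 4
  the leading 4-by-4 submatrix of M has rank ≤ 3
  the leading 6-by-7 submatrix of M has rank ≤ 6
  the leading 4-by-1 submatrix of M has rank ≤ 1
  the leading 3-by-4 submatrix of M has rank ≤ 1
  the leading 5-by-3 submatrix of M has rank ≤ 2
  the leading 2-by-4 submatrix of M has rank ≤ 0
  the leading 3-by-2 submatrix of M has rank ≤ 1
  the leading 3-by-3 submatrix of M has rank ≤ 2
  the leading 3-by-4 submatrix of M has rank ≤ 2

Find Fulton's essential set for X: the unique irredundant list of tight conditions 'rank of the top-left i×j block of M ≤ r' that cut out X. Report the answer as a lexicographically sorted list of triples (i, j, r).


Recovering R(i,j) via the rank-extension bound from the 10 conditions:

  R[1]: 0 | 0 | 0 | 0 | 1 | 1 | 1
  R[2]: 0 | 0 | 0 | 0 | 1 | 2 | 2
  R[3]: 1 | 1 | 1 | 1 | 2 | 3 | 3
  R[4]: 1 | 2 | 2 | 2 | 3 | 4 | 4
  R[5]: 1 | 2 | 2 | 3 | 4 | 5 | 5
  R[6]: 1 | 2 | 3 | 4 | 5 | 6 | 6
  R[7]: 1 | 2 | 3 | 4 | 5 | 6 | 7

second differences of R give the permutation w = (5, 6, 1, 2, 4, 3, 7).

D(w) has 9 cells with 2 SE-corners; essential set:

[(2, 4, 0), (5, 3, 2)]


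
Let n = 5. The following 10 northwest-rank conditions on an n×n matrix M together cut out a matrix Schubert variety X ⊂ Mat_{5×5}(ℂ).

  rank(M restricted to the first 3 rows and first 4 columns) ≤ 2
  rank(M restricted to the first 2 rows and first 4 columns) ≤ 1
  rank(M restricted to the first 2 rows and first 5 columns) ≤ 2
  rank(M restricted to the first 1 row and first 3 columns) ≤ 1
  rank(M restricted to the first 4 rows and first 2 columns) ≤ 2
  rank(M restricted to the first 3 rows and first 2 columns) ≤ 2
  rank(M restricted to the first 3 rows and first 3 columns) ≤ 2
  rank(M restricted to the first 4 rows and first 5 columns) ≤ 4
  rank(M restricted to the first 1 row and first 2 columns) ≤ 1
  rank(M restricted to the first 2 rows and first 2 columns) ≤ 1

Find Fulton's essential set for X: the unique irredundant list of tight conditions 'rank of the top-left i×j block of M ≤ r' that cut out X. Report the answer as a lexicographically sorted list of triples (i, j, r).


Reconstructing r_w from the 10 given conditions:

  1, 1, 1, 1, 1
  1, 1, 1, 1, 2
  1, 2, 2, 2, 3
  1, 2, 3, 3, 4
  1, 2, 3, 4, 5

hence w(1..5) = (1, 5, 2, 3, 4).

Fulton essential set (1 of the 3 Rothe cells):

[(2, 4, 1)]


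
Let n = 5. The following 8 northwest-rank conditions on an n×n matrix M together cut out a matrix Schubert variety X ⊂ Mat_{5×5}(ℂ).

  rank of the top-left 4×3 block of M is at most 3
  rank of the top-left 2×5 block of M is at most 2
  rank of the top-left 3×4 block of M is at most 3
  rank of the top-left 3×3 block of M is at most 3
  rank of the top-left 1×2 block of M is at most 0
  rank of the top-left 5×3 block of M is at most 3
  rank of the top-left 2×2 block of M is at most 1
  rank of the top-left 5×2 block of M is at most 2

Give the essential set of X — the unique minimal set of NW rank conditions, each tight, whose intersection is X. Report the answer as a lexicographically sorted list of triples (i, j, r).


Recovering R(i,j) via the rank-extension bound from the 8 conditions:

  row 1: 0 0 1 1 1
  row 2: 1 1 2 2 2
  row 3: 1 2 3 3 3
  row 4: 1 2 3 4 4
  row 5: 1 2 3 4 5

the unique w with this rank table is (3, 1, 2, 4, 5).

Rothe diagram D(w) (2 cells), 1 SE-corner (essential condition):

[(1, 2, 0)]


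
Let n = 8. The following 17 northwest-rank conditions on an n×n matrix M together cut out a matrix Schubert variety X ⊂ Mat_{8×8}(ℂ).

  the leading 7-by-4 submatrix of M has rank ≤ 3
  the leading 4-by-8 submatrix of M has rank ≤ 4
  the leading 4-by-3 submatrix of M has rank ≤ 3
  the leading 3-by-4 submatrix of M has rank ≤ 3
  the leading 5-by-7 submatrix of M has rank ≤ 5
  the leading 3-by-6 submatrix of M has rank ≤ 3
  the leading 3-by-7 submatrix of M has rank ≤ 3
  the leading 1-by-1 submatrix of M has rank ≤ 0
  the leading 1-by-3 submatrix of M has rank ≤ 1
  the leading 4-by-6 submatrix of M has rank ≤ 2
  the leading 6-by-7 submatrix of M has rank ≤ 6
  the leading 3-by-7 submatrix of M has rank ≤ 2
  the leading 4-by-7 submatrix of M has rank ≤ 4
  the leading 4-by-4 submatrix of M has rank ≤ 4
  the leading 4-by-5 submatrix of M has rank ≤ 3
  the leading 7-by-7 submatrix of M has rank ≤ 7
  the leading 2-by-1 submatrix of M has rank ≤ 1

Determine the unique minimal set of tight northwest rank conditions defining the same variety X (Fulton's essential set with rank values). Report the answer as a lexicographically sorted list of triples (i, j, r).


Computing R[i][j] = min implied NW-rank bound (n=8, 17 conditions):

  0  1  1  1  1  1  1  1
  1  2  2  2  2  2  2  2
  1  2  2  2  2  2  2  3
  1  2  2  2  2  2  3  4
  1  2  3  3  3  3  4  5
  1  2  3  3  4  4  5  6
  1  2  3  3  4  5  6  7
  1  2  3  4  5  6  7  8

the unique w with this rank table is (2, 1, 8, 7, 3, 5, 6, 4).

4 SE-corners of the 12-cell Rothe diagram give Ess(w):

[(1, 1, 0), (3, 7, 2), (4, 6, 2), (7, 4, 3)]


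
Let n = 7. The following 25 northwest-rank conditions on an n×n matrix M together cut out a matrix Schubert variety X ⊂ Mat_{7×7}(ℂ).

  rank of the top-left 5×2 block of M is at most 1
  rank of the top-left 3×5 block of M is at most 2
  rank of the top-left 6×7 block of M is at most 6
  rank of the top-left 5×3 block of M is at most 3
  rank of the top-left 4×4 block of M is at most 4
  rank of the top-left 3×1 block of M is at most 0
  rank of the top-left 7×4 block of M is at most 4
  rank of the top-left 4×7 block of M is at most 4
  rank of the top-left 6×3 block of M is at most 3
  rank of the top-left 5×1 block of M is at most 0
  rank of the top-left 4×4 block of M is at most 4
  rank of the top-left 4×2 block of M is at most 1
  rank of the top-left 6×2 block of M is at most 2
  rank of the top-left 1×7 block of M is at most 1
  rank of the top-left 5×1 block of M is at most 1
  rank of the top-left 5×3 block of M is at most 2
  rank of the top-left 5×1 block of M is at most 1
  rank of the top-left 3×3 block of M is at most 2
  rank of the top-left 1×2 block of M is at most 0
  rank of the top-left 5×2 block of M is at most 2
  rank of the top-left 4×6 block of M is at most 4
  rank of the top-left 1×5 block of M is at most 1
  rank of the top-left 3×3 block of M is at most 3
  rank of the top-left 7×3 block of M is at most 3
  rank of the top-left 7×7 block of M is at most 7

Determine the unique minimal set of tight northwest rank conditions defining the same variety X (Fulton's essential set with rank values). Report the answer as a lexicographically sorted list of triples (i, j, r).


The tightest implied rank at each (i,j), from the 25 conditions:

  i=1: 0, 0, 1, 1, 1, 1, 1
  i=2: 0, 1, 2, 2, 2, 2, 2
  i=3: 0, 1, 2, 2, 2, 3, 3
  i=4: 0, 1, 2, 3, 3, 4, 4
  i=5: 0, 1, 2, 3, 4, 5, 5
  i=6: 1, 2, 3, 4, 5, 6, 6
  i=7: 1, 2, 3, 4, 5, 6, 7

reading off 1-entries of Δ²R: w = (3, 2, 6, 4, 5, 1, 7).

|D(w)|=8, |Ess(w)|=3:

[(1, 2, 0), (3, 5, 2), (5, 1, 0)]


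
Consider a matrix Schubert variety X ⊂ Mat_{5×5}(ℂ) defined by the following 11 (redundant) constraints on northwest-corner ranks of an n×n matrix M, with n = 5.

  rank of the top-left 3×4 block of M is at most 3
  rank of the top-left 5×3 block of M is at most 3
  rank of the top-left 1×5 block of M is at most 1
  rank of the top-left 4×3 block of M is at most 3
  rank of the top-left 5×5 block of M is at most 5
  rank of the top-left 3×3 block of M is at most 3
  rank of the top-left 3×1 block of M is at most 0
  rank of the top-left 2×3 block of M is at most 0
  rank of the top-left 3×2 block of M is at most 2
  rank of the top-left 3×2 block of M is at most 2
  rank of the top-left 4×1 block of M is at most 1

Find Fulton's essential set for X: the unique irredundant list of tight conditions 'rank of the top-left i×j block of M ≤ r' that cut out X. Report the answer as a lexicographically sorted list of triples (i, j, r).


Propagating the 11 rank bounds to every northwest block:

  R[1]: 0 | 0 | 0 | 1 | 1
  R[2]: 0 | 0 | 0 | 1 | 2
  R[3]: 0 | 1 | 1 | 2 | 3
  R[4]: 1 | 2 | 2 | 3 | 4
  R[5]: 1 | 2 | 3 | 4 | 5

hence w(1..5) = (4, 5, 2, 1, 3).

|D(w)|=7, |Ess(w)|=2:

[(2, 3, 0), (3, 1, 0)]


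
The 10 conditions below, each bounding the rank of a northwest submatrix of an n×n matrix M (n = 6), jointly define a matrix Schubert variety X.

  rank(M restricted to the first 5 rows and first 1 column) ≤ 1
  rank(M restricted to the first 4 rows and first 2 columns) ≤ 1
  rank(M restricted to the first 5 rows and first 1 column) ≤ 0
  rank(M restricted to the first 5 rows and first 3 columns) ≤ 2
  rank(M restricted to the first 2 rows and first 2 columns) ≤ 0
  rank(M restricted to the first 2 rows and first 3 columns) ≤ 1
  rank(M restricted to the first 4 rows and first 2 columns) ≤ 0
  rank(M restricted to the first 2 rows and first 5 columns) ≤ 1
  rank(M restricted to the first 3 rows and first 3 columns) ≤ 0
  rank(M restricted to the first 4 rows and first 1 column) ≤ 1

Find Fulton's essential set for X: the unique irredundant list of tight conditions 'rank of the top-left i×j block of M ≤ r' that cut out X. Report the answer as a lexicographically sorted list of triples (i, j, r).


Recovering R(i,j) via the rank-extension bound from the 10 conditions:

  row 1: 0 0 0 1 1 1
  row 2: 0 0 0 1 1 2
  row 3: 0 0 0 1 2 3
  row 4: 0 0 1 2 3 4
  row 5: 0 1 2 3 4 5
  row 6: 1 2 3 4 5 6

the unique w with this rank table is (4, 6, 5, 3, 2, 1).

D(w) has 13 cells with 4 SE-corners; essential set:

[(2, 5, 1), (3, 3, 0), (4, 2, 0), (5, 1, 0)]


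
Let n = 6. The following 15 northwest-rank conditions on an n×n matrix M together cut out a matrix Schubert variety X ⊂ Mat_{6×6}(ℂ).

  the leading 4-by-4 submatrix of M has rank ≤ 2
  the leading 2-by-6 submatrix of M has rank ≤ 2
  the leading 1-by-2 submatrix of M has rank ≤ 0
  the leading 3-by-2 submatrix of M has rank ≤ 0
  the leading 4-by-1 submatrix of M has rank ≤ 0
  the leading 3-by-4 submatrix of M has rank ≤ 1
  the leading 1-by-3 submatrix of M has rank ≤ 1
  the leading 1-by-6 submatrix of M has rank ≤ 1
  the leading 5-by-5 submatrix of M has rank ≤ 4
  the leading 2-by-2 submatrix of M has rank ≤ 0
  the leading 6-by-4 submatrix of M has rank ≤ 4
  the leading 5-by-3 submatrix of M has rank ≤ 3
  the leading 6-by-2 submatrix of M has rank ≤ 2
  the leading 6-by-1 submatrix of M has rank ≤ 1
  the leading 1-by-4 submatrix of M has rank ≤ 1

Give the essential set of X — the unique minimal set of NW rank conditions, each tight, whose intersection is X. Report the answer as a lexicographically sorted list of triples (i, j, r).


Computing R[i][j] = min implied NW-rank bound (n=6, 15 conditions):

  R[1]: 0, 0, 1, 1, 1, 1
  R[2]: 0, 0, 1, 1, 2, 2
  R[3]: 0, 0, 1, 1, 2, 3
  R[4]: 0, 1, 2, 2, 3, 4
  R[5]: 1, 2, 3, 3, 4, 5
  R[6]: 1, 2, 3, 4, 5, 6

the unique w with this rank table is (3, 5, 6, 2, 1, 4).

D(w) has 9 cells with 3 SE-corners; essential set:

[(3, 2, 0), (3, 4, 1), (4, 1, 0)]


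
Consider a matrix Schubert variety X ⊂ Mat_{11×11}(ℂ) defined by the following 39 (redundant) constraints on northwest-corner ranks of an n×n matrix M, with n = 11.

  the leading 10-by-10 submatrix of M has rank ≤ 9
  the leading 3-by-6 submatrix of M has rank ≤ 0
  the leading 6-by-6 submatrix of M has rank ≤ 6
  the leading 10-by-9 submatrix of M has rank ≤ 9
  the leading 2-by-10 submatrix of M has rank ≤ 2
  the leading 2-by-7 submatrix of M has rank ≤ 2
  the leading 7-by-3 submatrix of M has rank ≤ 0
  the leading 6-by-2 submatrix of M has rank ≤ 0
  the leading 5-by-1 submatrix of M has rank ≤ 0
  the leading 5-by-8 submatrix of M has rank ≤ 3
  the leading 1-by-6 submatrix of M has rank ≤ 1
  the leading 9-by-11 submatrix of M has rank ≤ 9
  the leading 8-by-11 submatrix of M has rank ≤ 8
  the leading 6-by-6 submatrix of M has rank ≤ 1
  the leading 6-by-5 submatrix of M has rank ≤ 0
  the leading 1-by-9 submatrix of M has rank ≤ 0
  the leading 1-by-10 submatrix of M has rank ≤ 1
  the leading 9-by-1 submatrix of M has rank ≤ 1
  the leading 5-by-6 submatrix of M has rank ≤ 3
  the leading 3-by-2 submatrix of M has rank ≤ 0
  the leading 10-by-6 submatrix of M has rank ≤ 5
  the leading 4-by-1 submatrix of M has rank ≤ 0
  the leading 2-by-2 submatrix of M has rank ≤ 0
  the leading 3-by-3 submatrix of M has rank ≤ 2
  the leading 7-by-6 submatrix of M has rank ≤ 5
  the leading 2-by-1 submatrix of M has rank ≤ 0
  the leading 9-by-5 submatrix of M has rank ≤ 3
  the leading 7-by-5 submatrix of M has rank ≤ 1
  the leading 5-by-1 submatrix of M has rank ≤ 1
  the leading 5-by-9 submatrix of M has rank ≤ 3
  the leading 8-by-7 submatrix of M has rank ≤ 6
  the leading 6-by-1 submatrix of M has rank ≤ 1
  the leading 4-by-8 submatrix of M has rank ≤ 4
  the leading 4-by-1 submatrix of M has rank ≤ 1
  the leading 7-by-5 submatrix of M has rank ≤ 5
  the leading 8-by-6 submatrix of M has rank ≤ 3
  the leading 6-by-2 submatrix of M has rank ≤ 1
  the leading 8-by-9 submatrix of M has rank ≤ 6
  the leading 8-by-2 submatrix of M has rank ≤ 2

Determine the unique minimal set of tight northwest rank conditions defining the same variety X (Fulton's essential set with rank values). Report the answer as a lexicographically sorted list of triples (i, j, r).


The tightest implied rank at each (i,j), from the 39 conditions:

  i=1: 0 | 0 | 0 | 0 | 0 | 0 | 0 | 0 | 0 | 1 | 1
  i=2: 0 | 0 | 0 | 0 | 0 | 0 | 1 | 1 | 1 | 2 | 2
  i=3: 0 | 0 | 0 | 0 | 0 | 0 | 1 | 2 | 2 | 3 | 3
  i=4: 0 | 0 | 0 | 0 | 0 | 1 | 2 | 3 | 3 | 4 | 4
  i=5: 0 | 0 | 0 | 0 | 0 | 1 | 2 | 3 | 3 | 4 | 5
  i=6: 0 | 0 | 0 | 0 | 0 | 1 | 2 | 3 | 4 | 5 | 6
  i=7: 0 | 0 | 0 | 1 | 1 | 2 | 3 | 4 | 5 | 6 | 7
  i=8: 1 | 1 | 1 | 2 | 2 | 3 | 4 | 5 | 6 | 7 | 8
  i=9: 1 | 2 | 2 | 3 | 3 | 4 | 5 | 6 | 7 | 8 | 9
  i=10: 1 | 2 | 3 | 4 | 4 | 5 | 6 | 7 | 8 | 9 | 10
  i=11: 1 | 2 | 3 | 4 | 5 | 6 | 7 | 8 | 9 | 10 | 11

giving w = (10, 7, 8, 6, 11, 9, 4, 1, 2, 3, 5) via Δ²R.

D(w) has 40 cells with 5 SE-corners; essential set:

[(1, 9, 0), (3, 6, 0), (5, 9, 3), (6, 5, 0), (7, 3, 0)]


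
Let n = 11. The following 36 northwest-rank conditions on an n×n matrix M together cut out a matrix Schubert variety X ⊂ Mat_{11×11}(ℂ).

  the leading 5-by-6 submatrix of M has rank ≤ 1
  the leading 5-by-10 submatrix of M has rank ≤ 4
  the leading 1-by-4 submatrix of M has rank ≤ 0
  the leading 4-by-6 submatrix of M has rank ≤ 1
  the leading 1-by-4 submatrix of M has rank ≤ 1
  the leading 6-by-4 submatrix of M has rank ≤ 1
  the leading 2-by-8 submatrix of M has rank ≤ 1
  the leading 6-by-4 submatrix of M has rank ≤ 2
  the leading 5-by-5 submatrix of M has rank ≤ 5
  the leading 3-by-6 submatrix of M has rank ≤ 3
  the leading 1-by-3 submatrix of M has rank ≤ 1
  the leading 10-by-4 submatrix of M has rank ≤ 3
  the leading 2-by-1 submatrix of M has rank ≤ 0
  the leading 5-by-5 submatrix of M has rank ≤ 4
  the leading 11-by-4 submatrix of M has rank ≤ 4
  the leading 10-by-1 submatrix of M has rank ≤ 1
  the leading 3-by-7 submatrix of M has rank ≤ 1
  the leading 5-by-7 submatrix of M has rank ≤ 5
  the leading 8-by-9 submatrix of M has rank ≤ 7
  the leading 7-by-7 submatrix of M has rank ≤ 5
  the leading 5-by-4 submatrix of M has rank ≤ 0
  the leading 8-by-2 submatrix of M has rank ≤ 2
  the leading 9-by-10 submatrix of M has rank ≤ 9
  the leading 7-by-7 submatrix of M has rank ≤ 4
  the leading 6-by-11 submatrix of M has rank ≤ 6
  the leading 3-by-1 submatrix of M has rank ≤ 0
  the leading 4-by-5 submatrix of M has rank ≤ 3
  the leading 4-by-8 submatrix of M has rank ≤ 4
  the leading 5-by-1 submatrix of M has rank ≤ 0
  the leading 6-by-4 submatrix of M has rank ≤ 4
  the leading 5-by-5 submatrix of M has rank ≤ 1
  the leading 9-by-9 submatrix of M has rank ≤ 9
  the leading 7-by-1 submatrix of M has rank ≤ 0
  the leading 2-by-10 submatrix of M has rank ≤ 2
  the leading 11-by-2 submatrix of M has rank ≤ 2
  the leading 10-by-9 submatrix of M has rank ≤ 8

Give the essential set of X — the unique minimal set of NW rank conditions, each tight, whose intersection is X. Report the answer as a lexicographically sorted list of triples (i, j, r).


Rank table r_w(11×11) implied by the 36 constraints:

  R[1]: 0, 0, 0, 0, 1, 1, 1, 1, 1, 1, 1
  R[2]: 0, 0, 0, 0, 1, 1, 1, 1, 2, 2, 2
  R[3]: 0, 0, 0, 0, 1, 1, 1, 2, 3, 3, 3
  R[4]: 0, 0, 0, 0, 1, 1, 2, 3, 4, 4, 4
  R[5]: 0, 0, 0, 0, 1, 1, 2, 3, 4, 4, 5
  R[6]: 0, 1, 1, 1, 2, 2, 3, 4, 5, 5, 6
  R[7]: 0, 1, 2, 2, 3, 3, 4, 5, 6, 6, 7
  R[8]: 1, 2, 3, 3, 4, 4, 5, 6, 7, 7, 8
  R[9]: 1, 2, 3, 3, 4, 5, 6, 7, 8, 8, 9
  R[10]: 1, 2, 3, 3, 4, 5, 6, 7, 8, 9, 10
  R[11]: 1, 2, 3, 4, 5, 6, 7, 8, 9, 10, 11

second differences of R give the permutation w = (5, 9, 8, 7, 11, 2, 3, 1, 6, 10, 4).

Rothe diagram D(w) (32 cells), 7 SE-corners (essential conditions):

[(2, 8, 1), (3, 7, 1), (5, 4, 0), (5, 6, 1), (5, 10, 4), (7, 1, 0), (10, 4, 3)]


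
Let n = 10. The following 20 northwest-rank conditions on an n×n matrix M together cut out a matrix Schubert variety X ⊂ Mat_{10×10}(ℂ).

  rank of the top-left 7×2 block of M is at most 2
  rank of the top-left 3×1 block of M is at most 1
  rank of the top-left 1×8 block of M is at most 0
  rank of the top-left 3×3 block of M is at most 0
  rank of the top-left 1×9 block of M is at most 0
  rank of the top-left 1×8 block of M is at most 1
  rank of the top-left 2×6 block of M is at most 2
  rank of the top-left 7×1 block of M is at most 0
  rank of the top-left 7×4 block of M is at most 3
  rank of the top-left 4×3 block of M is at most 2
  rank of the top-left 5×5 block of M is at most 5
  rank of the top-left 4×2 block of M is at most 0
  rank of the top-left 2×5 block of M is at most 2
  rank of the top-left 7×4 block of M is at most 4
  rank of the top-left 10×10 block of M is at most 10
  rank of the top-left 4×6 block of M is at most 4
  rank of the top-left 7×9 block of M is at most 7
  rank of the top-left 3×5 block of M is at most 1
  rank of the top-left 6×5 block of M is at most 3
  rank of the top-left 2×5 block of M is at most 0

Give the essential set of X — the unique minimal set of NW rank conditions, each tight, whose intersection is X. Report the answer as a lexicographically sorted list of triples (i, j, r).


Recovering R(i,j) via the rank-extension bound from the 20 conditions:

  i=1: 0 0 0 0 0 0 0 0 0 1
  i=2: 0 0 0 0 0 1 1 1 1 2
  i=3: 0 0 0 1 1 2 2 2 2 3
  i=4: 0 0 1 2 2 3 3 3 3 4
  i=5: 0 1 2 3 3 4 4 4 4 5
  i=6: 0 1 2 3 3 4 5 5 5 6
  i=7: 0 1 2 3 4 5 6 6 6 7
  i=8: 1 2 3 4 5 6 7 7 7 8
  i=9: 1 2 3 4 5 6 7 8 8 9
  i=10: 1 2 3 4 5 6 7 8 9 10

hence w(1..10) = (10, 6, 4, 3, 2, 7, 5, 1, 8, 9).

6 SE-corners of the 23-cell Rothe diagram give Ess(w):

[(1, 9, 0), (2, 5, 0), (3, 3, 0), (4, 2, 0), (6, 5, 3), (7, 1, 0)]


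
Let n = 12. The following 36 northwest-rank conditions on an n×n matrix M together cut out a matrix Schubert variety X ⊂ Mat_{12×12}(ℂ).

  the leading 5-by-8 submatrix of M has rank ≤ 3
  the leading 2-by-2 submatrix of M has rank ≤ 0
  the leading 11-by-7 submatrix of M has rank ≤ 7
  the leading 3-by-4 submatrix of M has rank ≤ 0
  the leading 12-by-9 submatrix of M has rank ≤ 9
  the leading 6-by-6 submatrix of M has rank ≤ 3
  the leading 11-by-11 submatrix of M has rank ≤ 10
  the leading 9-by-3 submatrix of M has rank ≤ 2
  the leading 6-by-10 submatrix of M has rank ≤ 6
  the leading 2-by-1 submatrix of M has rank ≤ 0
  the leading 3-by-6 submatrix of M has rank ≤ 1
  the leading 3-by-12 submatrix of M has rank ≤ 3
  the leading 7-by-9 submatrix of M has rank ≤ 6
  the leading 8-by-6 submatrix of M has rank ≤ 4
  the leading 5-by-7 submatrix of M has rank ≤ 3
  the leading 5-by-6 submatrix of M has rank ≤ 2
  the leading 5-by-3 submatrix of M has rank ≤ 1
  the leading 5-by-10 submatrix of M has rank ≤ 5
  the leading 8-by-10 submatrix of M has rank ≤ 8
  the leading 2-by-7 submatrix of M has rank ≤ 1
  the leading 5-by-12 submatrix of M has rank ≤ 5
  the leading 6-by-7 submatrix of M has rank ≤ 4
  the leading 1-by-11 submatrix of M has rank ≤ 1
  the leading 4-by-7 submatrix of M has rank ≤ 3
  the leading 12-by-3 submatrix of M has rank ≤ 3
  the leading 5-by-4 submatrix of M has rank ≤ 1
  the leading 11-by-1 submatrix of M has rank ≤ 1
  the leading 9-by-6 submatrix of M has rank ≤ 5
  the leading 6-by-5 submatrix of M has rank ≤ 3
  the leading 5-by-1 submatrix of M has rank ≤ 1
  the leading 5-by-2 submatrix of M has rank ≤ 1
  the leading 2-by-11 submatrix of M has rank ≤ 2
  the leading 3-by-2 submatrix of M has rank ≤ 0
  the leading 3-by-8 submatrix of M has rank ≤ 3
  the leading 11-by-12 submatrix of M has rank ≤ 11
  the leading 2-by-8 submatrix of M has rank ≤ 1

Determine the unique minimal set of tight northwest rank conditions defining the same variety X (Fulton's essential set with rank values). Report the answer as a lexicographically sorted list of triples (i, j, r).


Computing R[i][j] = min implied NW-rank bound (n=12, 36 conditions):

  row 1: 0 0 0 0 1 1 1 1 1 1 1 1
  row 2: 0 0 0 0 1 1 1 1 2 2 2 2
  row 3: 0 0 0 0 1 1 2 2 3 3 3 3
  row 4: 1 1 1 1 2 2 3 3 4 4 4 4
  row 5: 1 1 1 1 2 2 3 3 4 5 5 5
  row 6: 1 2 2 2 3 3 4 4 5 6 6 6
  row 7: 1 2 2 3 4 4 5 5 6 7 7 7
  row 8: 1 2 2 3 4 4 5 6 7 8 8 8
  row 9: 1 2 2 3 4 5 6 7 8 9 9 9
  row 10: 1 2 3 4 5 6 7 8 9 10 10 10
  row 11: 1 2 3 4 5 6 7 8 9 10 10 11
  row 12: 1 2 3 4 5 6 7 8 9 10 11 12

second differences of R give the permutation w = (5, 9, 7, 1, 10, 2, 4, 8, 6, 3, 12, 11).

|D(w)|=26, |Ess(w)|=9:

[(2, 8, 1), (3, 4, 0), (3, 6, 1), (5, 4, 1), (5, 6, 2), (5, 8, 3), (8, 6, 4), (9, 3, 2), (11, 11, 10)]


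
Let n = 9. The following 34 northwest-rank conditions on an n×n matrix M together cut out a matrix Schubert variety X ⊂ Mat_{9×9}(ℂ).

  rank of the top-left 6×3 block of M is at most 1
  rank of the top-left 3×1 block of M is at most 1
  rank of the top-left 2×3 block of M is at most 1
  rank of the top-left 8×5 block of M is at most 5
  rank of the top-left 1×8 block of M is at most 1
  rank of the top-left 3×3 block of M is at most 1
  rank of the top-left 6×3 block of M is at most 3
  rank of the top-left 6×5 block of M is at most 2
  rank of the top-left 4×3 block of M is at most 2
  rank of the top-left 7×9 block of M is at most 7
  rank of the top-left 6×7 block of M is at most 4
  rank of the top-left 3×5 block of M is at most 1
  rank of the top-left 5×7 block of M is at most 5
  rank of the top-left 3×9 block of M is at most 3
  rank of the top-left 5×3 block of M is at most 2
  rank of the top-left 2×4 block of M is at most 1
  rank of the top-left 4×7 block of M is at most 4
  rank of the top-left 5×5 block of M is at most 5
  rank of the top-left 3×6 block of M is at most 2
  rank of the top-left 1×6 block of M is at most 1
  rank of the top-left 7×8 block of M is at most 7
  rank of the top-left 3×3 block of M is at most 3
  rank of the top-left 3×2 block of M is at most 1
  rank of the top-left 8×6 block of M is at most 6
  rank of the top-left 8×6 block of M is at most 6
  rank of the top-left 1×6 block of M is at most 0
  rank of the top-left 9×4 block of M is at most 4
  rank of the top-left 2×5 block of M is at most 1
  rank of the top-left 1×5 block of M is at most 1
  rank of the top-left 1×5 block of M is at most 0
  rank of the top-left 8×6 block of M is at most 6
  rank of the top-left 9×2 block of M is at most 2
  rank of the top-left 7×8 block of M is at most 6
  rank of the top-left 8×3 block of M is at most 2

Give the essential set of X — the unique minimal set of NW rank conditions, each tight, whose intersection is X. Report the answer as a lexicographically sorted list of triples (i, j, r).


Rank table r_w(9×9) implied by the 34 constraints:

  row 1: 0, 0, 0, 0, 0, 0, 1, 1, 1
  row 2: 1, 1, 1, 1, 1, 1, 2, 2, 2
  row 3: 1, 1, 1, 1, 1, 2, 3, 3, 3
  row 4: 1, 1, 1, 2, 2, 3, 4, 4, 4
  row 5: 1, 1, 1, 2, 2, 3, 4, 5, 5
  row 6: 1, 1, 1, 2, 2, 3, 4, 5, 6
  row 7: 1, 2, 2, 3, 3, 4, 5, 6, 7
  row 8: 1, 2, 2, 3, 4, 5, 6, 7, 8
  row 9: 1, 2, 3, 4, 5, 6, 7, 8, 9

second differences of R give the permutation w = (7, 1, 6, 4, 8, 9, 2, 5, 3).

5 SE-corners of the 19-cell Rothe diagram give Ess(w):

[(1, 6, 0), (3, 5, 1), (6, 3, 1), (6, 5, 2), (8, 3, 2)]
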